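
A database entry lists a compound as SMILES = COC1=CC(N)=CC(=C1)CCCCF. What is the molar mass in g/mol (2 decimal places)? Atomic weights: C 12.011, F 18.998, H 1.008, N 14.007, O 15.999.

197.25 g/mol

First, the molecular formula is C11H16FNO (counting implicit H from valence).
  C: 11 × 12.011 = 132.121
  F: 1 × 18.998 = 18.998
  H: 16 × 1.008 = 16.128
  N: 1 × 14.007 = 14.007
  O: 1 × 15.999 = 15.999
Sum: 11×12.011 + 1×18.998 + 16×1.008 + 1×14.007 + 1×15.999 = 197.253 → 197.25 g/mol.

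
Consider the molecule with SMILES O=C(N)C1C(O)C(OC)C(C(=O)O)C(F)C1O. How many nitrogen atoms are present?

Scan the SMILES for N atoms (remember two-letter symbols like Cl and Br are single atoms).
Nitrogen count: 1.

1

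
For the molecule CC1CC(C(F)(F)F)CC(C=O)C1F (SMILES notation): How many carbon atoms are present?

Count every carbon token in the SMILES (each C, including those in ring-closure positions and inside branches).
Carbon count: 9.

9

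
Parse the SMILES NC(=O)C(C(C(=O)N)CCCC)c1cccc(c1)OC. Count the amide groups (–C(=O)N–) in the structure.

2

The amide motif appears at heavy-atom positions 2, 6 in the SMILES.
Other groups present: 1 ether.
Amide count: 2.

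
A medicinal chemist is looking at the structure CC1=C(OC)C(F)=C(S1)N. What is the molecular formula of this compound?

Walk through each heavy atom and fill implicit hydrogens from standard valence (C 4, N 3, O 2, S 2, halogen 1):
  atom 1: C, bond orders sum to 1 (valence 4) → 3 H
  atom 2: C, bond orders sum to 4 (valence 4) → 0 H
  atom 3: C, bond orders sum to 4 (valence 4) → 0 H
  atom 4: O, bond orders sum to 2 (valence 2) → 0 H
  atom 5: C, bond orders sum to 1 (valence 4) → 3 H
  atom 6: C, bond orders sum to 4 (valence 4) → 0 H
  atom 7: F (halogen, monovalent) → 0 H
  atom 8: C, bond orders sum to 4 (valence 4) → 0 H
  atom 9: S, bond orders sum to 2 (valence 2) → 0 H
  atom 10: N, bond orders sum to 1 (valence 3) → 2 H
Totals → C:6, H:8, F:1, N:1, O:1, S:1.

C6H8FNOS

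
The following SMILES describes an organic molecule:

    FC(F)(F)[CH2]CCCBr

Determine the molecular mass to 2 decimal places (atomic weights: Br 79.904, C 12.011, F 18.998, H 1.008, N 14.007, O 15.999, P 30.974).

205.02 g/mol

First, the molecular formula is C5H8BrF3 (counting implicit H from valence).
  Br: 1 × 79.904 = 79.904
  C: 5 × 12.011 = 60.055
  F: 3 × 18.998 = 56.994
  H: 8 × 1.008 = 8.064
Sum: 1×79.904 + 5×12.011 + 3×18.998 + 8×1.008 = 205.017 → 205.02 g/mol.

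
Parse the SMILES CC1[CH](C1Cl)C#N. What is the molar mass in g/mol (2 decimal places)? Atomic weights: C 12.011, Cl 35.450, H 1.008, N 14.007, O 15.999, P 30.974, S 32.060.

First, the molecular formula is C5H6ClN (counting implicit H from valence).
  C: 5 × 12.011 = 60.055
  Cl: 1 × 35.450 = 35.450
  H: 6 × 1.008 = 6.048
  N: 1 × 14.007 = 14.007
Sum: 5×12.011 + 1×35.450 + 6×1.008 + 1×14.007 = 115.560 → 115.56 g/mol.

115.56 g/mol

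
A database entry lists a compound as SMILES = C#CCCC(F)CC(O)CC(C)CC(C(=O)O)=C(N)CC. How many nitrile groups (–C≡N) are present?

Scan the SMILES for the nitrile motif — none present.
Groups that are present: 1 alkene, 1 alkyne, 1 carboxylic acid, 1 hydroxyl, 1 primary amine.

0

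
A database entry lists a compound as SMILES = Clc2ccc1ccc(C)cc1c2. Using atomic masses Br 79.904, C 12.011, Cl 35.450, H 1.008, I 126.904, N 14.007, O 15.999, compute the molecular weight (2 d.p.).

First, the molecular formula is C11H9Cl (counting implicit H from valence).
  C: 11 × 12.011 = 132.121
  Cl: 1 × 35.450 = 35.450
  H: 9 × 1.008 = 9.072
Sum: 11×12.011 + 1×35.450 + 9×1.008 = 176.643 → 176.64 g/mol.

176.64 g/mol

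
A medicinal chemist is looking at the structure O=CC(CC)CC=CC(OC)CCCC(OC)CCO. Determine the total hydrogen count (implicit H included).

30

Walk through each heavy atom and fill implicit hydrogens from standard valence (C 4, N 3, O 2, S 2, halogen 1):
  atom 1: O, bond orders sum to 2 (valence 2) → 0 H
  atom 2: C, bond orders sum to 3 (valence 4) → 1 H
  atom 3: C, bond orders sum to 3 (valence 4) → 1 H
  atom 4: C, bond orders sum to 2 (valence 4) → 2 H
  atom 5: C, bond orders sum to 1 (valence 4) → 3 H
  atom 6: C, bond orders sum to 2 (valence 4) → 2 H
  atom 7: C, bond orders sum to 3 (valence 4) → 1 H
  atom 8: C, bond orders sum to 3 (valence 4) → 1 H
  atom 9: C, bond orders sum to 3 (valence 4) → 1 H
  atom 10: O, bond orders sum to 2 (valence 2) → 0 H
  atom 11: C, bond orders sum to 1 (valence 4) → 3 H
  atom 12: C, bond orders sum to 2 (valence 4) → 2 H
  atom 13: C, bond orders sum to 2 (valence 4) → 2 H
  atom 14: C, bond orders sum to 2 (valence 4) → 2 H
  atom 15: C, bond orders sum to 3 (valence 4) → 1 H
  atom 16: O, bond orders sum to 2 (valence 2) → 0 H
  atom 17: C, bond orders sum to 1 (valence 4) → 3 H
  atom 18: C, bond orders sum to 2 (valence 4) → 2 H
  atom 19: C, bond orders sum to 2 (valence 4) → 2 H
  atom 20: O, bond orders sum to 1 (valence 2) → 1 H
Total hydrogens: 30.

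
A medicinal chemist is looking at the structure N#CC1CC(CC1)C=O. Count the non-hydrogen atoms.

Every atom symbol written in the SMILES (organic subset) is one heavy atom; implicit H are not written.
Heavy atoms by element → C:7, N:1, O:1.
Total: 9.

9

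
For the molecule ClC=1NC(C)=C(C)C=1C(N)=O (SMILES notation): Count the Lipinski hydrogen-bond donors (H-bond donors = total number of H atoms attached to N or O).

Donors: find every N or O and count the H atoms it carries.
  atom 3 (N): bond orders sum to 2 → 1 H
  atom 10 (N): bond orders sum to 1 → 2 H
  atom 11 (O): bond orders sum to 2 → 0 H
Lipinski HBD = 3.

3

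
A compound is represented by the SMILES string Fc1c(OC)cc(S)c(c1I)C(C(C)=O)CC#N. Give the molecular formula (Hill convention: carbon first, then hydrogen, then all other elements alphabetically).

Walk through each heavy atom and fill implicit hydrogens from standard valence (C 4, N 3, O 2, S 2, halogen 1); for lowercase aromatic atoms, an aromatic c carries 1 H when it has two neighbours and 0 H with three, and aromatic n carries 0 H:
  atom 1: F (halogen, monovalent) → 0 H
  atom 2: aromatic c, 3 neighbours → 0 H
  atom 3: aromatic c, 3 neighbours → 0 H
  atom 4: O, bond orders sum to 2 (valence 2) → 0 H
  atom 5: C, bond orders sum to 1 (valence 4) → 3 H
  atom 6: aromatic c, 2 neighbours → 1 H
  atom 7: aromatic c, 3 neighbours → 0 H
  atom 8: S, bond orders sum to 1 (valence 2) → 1 H
  atom 9: aromatic c, 3 neighbours → 0 H
  atom 10: aromatic c, 3 neighbours → 0 H
  atom 11: I (halogen, monovalent) → 0 H
  atom 12: C, bond orders sum to 3 (valence 4) → 1 H
  atom 13: C, bond orders sum to 4 (valence 4) → 0 H
  atom 14: C, bond orders sum to 1 (valence 4) → 3 H
  atom 15: O, bond orders sum to 2 (valence 2) → 0 H
  atom 16: C, bond orders sum to 2 (valence 4) → 2 H
  atom 17: C, bond orders sum to 4 (valence 4) → 0 H
  atom 18: N, bond orders sum to 3 (valence 3) → 0 H
Totals → C:12, H:11, F:1, I:1, N:1, O:2, S:1.
In Hill order: C12H11FINO2S.

C12H11FINO2S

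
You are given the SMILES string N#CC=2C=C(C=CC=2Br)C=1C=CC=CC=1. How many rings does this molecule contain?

In SMILES, each pair of matching ring-closure digits denotes one ring-closing bond; the number of such bonds equals the number of independent rings.
Ring-closure bonds here: 2.

2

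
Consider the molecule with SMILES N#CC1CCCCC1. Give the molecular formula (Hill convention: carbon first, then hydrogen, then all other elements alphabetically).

C7H11N

Walk through each heavy atom and fill implicit hydrogens from standard valence (C 4, N 3, O 2, S 2, halogen 1):
  atom 1: N, bond orders sum to 3 (valence 3) → 0 H
  atom 2: C, bond orders sum to 4 (valence 4) → 0 H
  atom 3: C, bond orders sum to 3 (valence 4) → 1 H
  atom 4: C, bond orders sum to 2 (valence 4) → 2 H
  atom 5: C, bond orders sum to 2 (valence 4) → 2 H
  atom 6: C, bond orders sum to 2 (valence 4) → 2 H
  atom 7: C, bond orders sum to 2 (valence 4) → 2 H
  atom 8: C, bond orders sum to 2 (valence 4) → 2 H
Totals → C:7, H:11, N:1.
In Hill order: C7H11N.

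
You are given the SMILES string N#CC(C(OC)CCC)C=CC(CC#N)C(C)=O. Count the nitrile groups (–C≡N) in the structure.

The nitrile motif appears at heavy-atom positions 2, 14 in the SMILES.
Other groups present: 1 alkene, 1 ether, 1 ketone.
Nitrile count: 2.

2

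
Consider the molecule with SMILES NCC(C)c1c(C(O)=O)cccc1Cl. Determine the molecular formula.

C10H12ClNO2

Walk through each heavy atom and fill implicit hydrogens from standard valence (C 4, N 3, O 2, S 2, halogen 1); for lowercase aromatic atoms, an aromatic c carries 1 H when it has two neighbours and 0 H with three, and aromatic n carries 0 H:
  atom 1: N, bond orders sum to 1 (valence 3) → 2 H
  atom 2: C, bond orders sum to 2 (valence 4) → 2 H
  atom 3: C, bond orders sum to 3 (valence 4) → 1 H
  atom 4: C, bond orders sum to 1 (valence 4) → 3 H
  atom 5: aromatic c, 3 neighbours → 0 H
  atom 6: aromatic c, 3 neighbours → 0 H
  atom 7: C, bond orders sum to 4 (valence 4) → 0 H
  atom 8: O, bond orders sum to 1 (valence 2) → 1 H
  atom 9: O, bond orders sum to 2 (valence 2) → 0 H
  atom 10: aromatic c, 2 neighbours → 1 H
  atom 11: aromatic c, 2 neighbours → 1 H
  atom 12: aromatic c, 2 neighbours → 1 H
  atom 13: aromatic c, 3 neighbours → 0 H
  atom 14: Cl (halogen, monovalent) → 0 H
Totals → C:10, H:12, Cl:1, N:1, O:2.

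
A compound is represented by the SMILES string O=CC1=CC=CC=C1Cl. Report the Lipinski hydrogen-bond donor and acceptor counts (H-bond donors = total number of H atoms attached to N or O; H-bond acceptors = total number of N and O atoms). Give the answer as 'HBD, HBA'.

0, 1

Donors: find every N or O and count the H atoms it carries.
  atom 1 (O): bond orders sum to 2 → 0 H
Lipinski HBD = 0.
Acceptors: N atoms = 0, O atoms = 1 → HBA = 1.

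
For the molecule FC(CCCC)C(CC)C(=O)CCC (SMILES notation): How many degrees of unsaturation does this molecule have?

Degree of unsaturation = (number of rings) + (number of π bonds).
Ring closures in the SMILES: 0.
π bonds: 1 double bond (each 1 DoU) → 1 DoU from unsaturation.
Total DoU = 0 + 1 = 1.

1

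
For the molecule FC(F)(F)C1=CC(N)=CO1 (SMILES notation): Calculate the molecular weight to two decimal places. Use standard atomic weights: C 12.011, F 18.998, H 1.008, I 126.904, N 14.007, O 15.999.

First, the molecular formula is C5H4F3NO (counting implicit H from valence).
  C: 5 × 12.011 = 60.055
  F: 3 × 18.998 = 56.994
  H: 4 × 1.008 = 4.032
  N: 1 × 14.007 = 14.007
  O: 1 × 15.999 = 15.999
Sum: 5×12.011 + 3×18.998 + 4×1.008 + 1×14.007 + 1×15.999 = 151.087 → 151.09 g/mol.

151.09 g/mol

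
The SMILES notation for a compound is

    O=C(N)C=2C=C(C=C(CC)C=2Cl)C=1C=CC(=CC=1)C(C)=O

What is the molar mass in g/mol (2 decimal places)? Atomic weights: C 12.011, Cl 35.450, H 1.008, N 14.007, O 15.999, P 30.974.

First, the molecular formula is C17H16ClNO2 (counting implicit H from valence).
  C: 17 × 12.011 = 204.187
  Cl: 1 × 35.450 = 35.450
  H: 16 × 1.008 = 16.128
  N: 1 × 14.007 = 14.007
  O: 2 × 15.999 = 31.998
Sum: 17×12.011 + 1×35.450 + 16×1.008 + 1×14.007 + 2×15.999 = 301.770 → 301.77 g/mol.

301.77 g/mol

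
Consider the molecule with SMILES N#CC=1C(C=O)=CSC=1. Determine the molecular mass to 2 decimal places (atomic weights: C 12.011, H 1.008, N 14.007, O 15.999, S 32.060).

First, the molecular formula is C6H3NOS (counting implicit H from valence).
  C: 6 × 12.011 = 72.066
  H: 3 × 1.008 = 3.024
  N: 1 × 14.007 = 14.007
  O: 1 × 15.999 = 15.999
  S: 1 × 32.060 = 32.060
Sum: 6×12.011 + 3×1.008 + 1×14.007 + 1×15.999 + 1×32.060 = 137.156 → 137.16 g/mol.

137.16 g/mol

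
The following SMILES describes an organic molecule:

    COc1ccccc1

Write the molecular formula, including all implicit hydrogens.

C7H8O

Walk through each heavy atom and fill implicit hydrogens from standard valence (C 4, N 3, O 2, S 2, halogen 1); for lowercase aromatic atoms, an aromatic c carries 1 H when it has two neighbours and 0 H with three, and aromatic n carries 0 H:
  atom 1: C, bond orders sum to 1 (valence 4) → 3 H
  atom 2: O, bond orders sum to 2 (valence 2) → 0 H
  atom 3: aromatic c, 3 neighbours → 0 H
  atom 4: aromatic c, 2 neighbours → 1 H
  atom 5: aromatic c, 2 neighbours → 1 H
  atom 6: aromatic c, 2 neighbours → 1 H
  atom 7: aromatic c, 2 neighbours → 1 H
  atom 8: aromatic c, 2 neighbours → 1 H
Totals → C:7, H:8, O:1.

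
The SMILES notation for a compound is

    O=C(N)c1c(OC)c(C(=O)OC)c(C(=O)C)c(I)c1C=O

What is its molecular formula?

C13H12INO6

Walk through each heavy atom and fill implicit hydrogens from standard valence (C 4, N 3, O 2, S 2, halogen 1); for lowercase aromatic atoms, an aromatic c carries 1 H when it has two neighbours and 0 H with three, and aromatic n carries 0 H:
  atom 1: O, bond orders sum to 2 (valence 2) → 0 H
  atom 2: C, bond orders sum to 4 (valence 4) → 0 H
  atom 3: N, bond orders sum to 1 (valence 3) → 2 H
  atom 4: aromatic c, 3 neighbours → 0 H
  atom 5: aromatic c, 3 neighbours → 0 H
  atom 6: O, bond orders sum to 2 (valence 2) → 0 H
  atom 7: C, bond orders sum to 1 (valence 4) → 3 H
  atom 8: aromatic c, 3 neighbours → 0 H
  atom 9: C, bond orders sum to 4 (valence 4) → 0 H
  atom 10: O, bond orders sum to 2 (valence 2) → 0 H
  atom 11: O, bond orders sum to 2 (valence 2) → 0 H
  atom 12: C, bond orders sum to 1 (valence 4) → 3 H
  atom 13: aromatic c, 3 neighbours → 0 H
  atom 14: C, bond orders sum to 4 (valence 4) → 0 H
  atom 15: O, bond orders sum to 2 (valence 2) → 0 H
  atom 16: C, bond orders sum to 1 (valence 4) → 3 H
  atom 17: aromatic c, 3 neighbours → 0 H
  atom 18: I (halogen, monovalent) → 0 H
  atom 19: aromatic c, 3 neighbours → 0 H
  atom 20: C, bond orders sum to 3 (valence 4) → 1 H
  atom 21: O, bond orders sum to 2 (valence 2) → 0 H
Totals → C:13, H:12, I:1, N:1, O:6.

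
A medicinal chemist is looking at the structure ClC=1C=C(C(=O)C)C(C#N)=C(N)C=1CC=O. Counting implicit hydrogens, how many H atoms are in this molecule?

9

Walk through each heavy atom and fill implicit hydrogens from standard valence (C 4, N 3, O 2, S 2, halogen 1):
  atom 1: Cl (halogen, monovalent) → 0 H
  atom 2: C, bond orders sum to 4 (valence 4) → 0 H
  atom 3: C, bond orders sum to 3 (valence 4) → 1 H
  atom 4: C, bond orders sum to 4 (valence 4) → 0 H
  atom 5: C, bond orders sum to 4 (valence 4) → 0 H
  atom 6: O, bond orders sum to 2 (valence 2) → 0 H
  atom 7: C, bond orders sum to 1 (valence 4) → 3 H
  atom 8: C, bond orders sum to 4 (valence 4) → 0 H
  atom 9: C, bond orders sum to 4 (valence 4) → 0 H
  atom 10: N, bond orders sum to 3 (valence 3) → 0 H
  atom 11: C, bond orders sum to 4 (valence 4) → 0 H
  atom 12: N, bond orders sum to 1 (valence 3) → 2 H
  atom 13: C, bond orders sum to 4 (valence 4) → 0 H
  atom 14: C, bond orders sum to 2 (valence 4) → 2 H
  atom 15: C, bond orders sum to 3 (valence 4) → 1 H
  atom 16: O, bond orders sum to 2 (valence 2) → 0 H
Total hydrogens: 9.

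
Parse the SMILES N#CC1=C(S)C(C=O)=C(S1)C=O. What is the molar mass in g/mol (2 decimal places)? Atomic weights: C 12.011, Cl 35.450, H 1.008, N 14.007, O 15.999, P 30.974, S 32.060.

First, the molecular formula is C7H3NO2S2 (counting implicit H from valence).
  C: 7 × 12.011 = 84.077
  H: 3 × 1.008 = 3.024
  N: 1 × 14.007 = 14.007
  O: 2 × 15.999 = 31.998
  S: 2 × 32.060 = 64.120
Sum: 7×12.011 + 3×1.008 + 1×14.007 + 2×15.999 + 2×32.060 = 197.226 → 197.23 g/mol.

197.23 g/mol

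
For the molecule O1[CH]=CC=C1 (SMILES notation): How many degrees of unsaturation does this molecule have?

Degree of unsaturation = (number of rings) + (number of π bonds).
Ring closures in the SMILES: 1.
π bonds: 2 double bonds (each 1 DoU) → 2 DoU from unsaturation.
Total DoU = 1 + 2 = 3.

3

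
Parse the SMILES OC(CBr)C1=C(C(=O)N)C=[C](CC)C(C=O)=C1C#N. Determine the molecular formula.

C13H13BrN2O3

Walk through each heavy atom and fill implicit hydrogens from standard valence (C 4, N 3, O 2, S 2, halogen 1):
  atom 1: O, bond orders sum to 1 (valence 2) → 1 H
  atom 2: C, bond orders sum to 3 (valence 4) → 1 H
  atom 3: C, bond orders sum to 2 (valence 4) → 2 H
  atom 4: Br (halogen, monovalent) → 0 H
  atom 5: C, bond orders sum to 4 (valence 4) → 0 H
  atom 6: C, bond orders sum to 4 (valence 4) → 0 H
  atom 7: C, bond orders sum to 4 (valence 4) → 0 H
  atom 8: O, bond orders sum to 2 (valence 2) → 0 H
  atom 9: N, bond orders sum to 1 (valence 3) → 2 H
  atom 10: C, bond orders sum to 3 (valence 4) → 1 H
  atom 11: C with explicit H count 0
  atom 12: C, bond orders sum to 2 (valence 4) → 2 H
  atom 13: C, bond orders sum to 1 (valence 4) → 3 H
  atom 14: C, bond orders sum to 4 (valence 4) → 0 H
  atom 15: C, bond orders sum to 3 (valence 4) → 1 H
  atom 16: O, bond orders sum to 2 (valence 2) → 0 H
  atom 17: C, bond orders sum to 4 (valence 4) → 0 H
  atom 18: C, bond orders sum to 4 (valence 4) → 0 H
  atom 19: N, bond orders sum to 3 (valence 3) → 0 H
Totals → C:13, H:13, Br:1, N:2, O:3.
In Hill order: C13H13BrN2O3.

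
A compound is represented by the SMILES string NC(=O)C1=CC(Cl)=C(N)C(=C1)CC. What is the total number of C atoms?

9

Count every carbon token in the SMILES (each C, including those in ring-closure positions and inside branches).
Carbon count: 9.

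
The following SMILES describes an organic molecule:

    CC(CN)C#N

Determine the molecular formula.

Walk through each heavy atom and fill implicit hydrogens from standard valence (C 4, N 3, O 2, S 2, halogen 1):
  atom 1: C, bond orders sum to 1 (valence 4) → 3 H
  atom 2: C, bond orders sum to 3 (valence 4) → 1 H
  atom 3: C, bond orders sum to 2 (valence 4) → 2 H
  atom 4: N, bond orders sum to 1 (valence 3) → 2 H
  atom 5: C, bond orders sum to 4 (valence 4) → 0 H
  atom 6: N, bond orders sum to 3 (valence 3) → 0 H
Totals → C:4, H:8, N:2.

C4H8N2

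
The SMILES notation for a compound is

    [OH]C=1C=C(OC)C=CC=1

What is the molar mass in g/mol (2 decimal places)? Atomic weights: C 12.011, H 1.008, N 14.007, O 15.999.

First, the molecular formula is C7H8O2 (counting implicit H from valence).
  C: 7 × 12.011 = 84.077
  H: 8 × 1.008 = 8.064
  O: 2 × 15.999 = 31.998
Sum: 7×12.011 + 8×1.008 + 2×15.999 = 124.139 → 124.14 g/mol.

124.14 g/mol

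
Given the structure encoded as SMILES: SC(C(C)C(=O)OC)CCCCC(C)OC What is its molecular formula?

Walk through each heavy atom and fill implicit hydrogens from standard valence (C 4, N 3, O 2, S 2, halogen 1):
  atom 1: S, bond orders sum to 1 (valence 2) → 1 H
  atom 2: C, bond orders sum to 3 (valence 4) → 1 H
  atom 3: C, bond orders sum to 3 (valence 4) → 1 H
  atom 4: C, bond orders sum to 1 (valence 4) → 3 H
  atom 5: C, bond orders sum to 4 (valence 4) → 0 H
  atom 6: O, bond orders sum to 2 (valence 2) → 0 H
  atom 7: O, bond orders sum to 2 (valence 2) → 0 H
  atom 8: C, bond orders sum to 1 (valence 4) → 3 H
  atom 9: C, bond orders sum to 2 (valence 4) → 2 H
  atom 10: C, bond orders sum to 2 (valence 4) → 2 H
  atom 11: C, bond orders sum to 2 (valence 4) → 2 H
  atom 12: C, bond orders sum to 2 (valence 4) → 2 H
  atom 13: C, bond orders sum to 3 (valence 4) → 1 H
  atom 14: C, bond orders sum to 1 (valence 4) → 3 H
  atom 15: O, bond orders sum to 2 (valence 2) → 0 H
  atom 16: C, bond orders sum to 1 (valence 4) → 3 H
Totals → C:12, H:24, O:3, S:1.
In Hill order: C12H24O3S.

C12H24O3S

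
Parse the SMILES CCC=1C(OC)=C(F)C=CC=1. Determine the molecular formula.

C9H11FO

Walk through each heavy atom and fill implicit hydrogens from standard valence (C 4, N 3, O 2, S 2, halogen 1):
  atom 1: C, bond orders sum to 1 (valence 4) → 3 H
  atom 2: C, bond orders sum to 2 (valence 4) → 2 H
  atom 3: C, bond orders sum to 4 (valence 4) → 0 H
  atom 4: C, bond orders sum to 4 (valence 4) → 0 H
  atom 5: O, bond orders sum to 2 (valence 2) → 0 H
  atom 6: C, bond orders sum to 1 (valence 4) → 3 H
  atom 7: C, bond orders sum to 4 (valence 4) → 0 H
  atom 8: F (halogen, monovalent) → 0 H
  atom 9: C, bond orders sum to 3 (valence 4) → 1 H
  atom 10: C, bond orders sum to 3 (valence 4) → 1 H
  atom 11: C, bond orders sum to 3 (valence 4) → 1 H
Totals → C:9, H:11, F:1, O:1.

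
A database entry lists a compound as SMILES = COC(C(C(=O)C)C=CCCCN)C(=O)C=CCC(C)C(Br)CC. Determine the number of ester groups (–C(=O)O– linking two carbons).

0

Scan the SMILES for the ester motif — none present.
Groups that are present: 2 alkene, 1 ether, 2 ketone, 1 primary amine.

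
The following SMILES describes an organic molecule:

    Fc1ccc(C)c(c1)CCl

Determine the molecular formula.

C8H8ClF

Walk through each heavy atom and fill implicit hydrogens from standard valence (C 4, N 3, O 2, S 2, halogen 1); for lowercase aromatic atoms, an aromatic c carries 1 H when it has two neighbours and 0 H with three, and aromatic n carries 0 H:
  atom 1: F (halogen, monovalent) → 0 H
  atom 2: aromatic c, 3 neighbours → 0 H
  atom 3: aromatic c, 2 neighbours → 1 H
  atom 4: aromatic c, 2 neighbours → 1 H
  atom 5: aromatic c, 3 neighbours → 0 H
  atom 6: C, bond orders sum to 1 (valence 4) → 3 H
  atom 7: aromatic c, 3 neighbours → 0 H
  atom 8: aromatic c, 2 neighbours → 1 H
  atom 9: C, bond orders sum to 2 (valence 4) → 2 H
  atom 10: Cl (halogen, monovalent) → 0 H
Totals → C:8, H:8, Cl:1, F:1.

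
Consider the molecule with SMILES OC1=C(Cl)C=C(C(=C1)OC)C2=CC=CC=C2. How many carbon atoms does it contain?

Count every carbon token in the SMILES (each C, including those in ring-closure positions and inside branches).
Carbon count: 13.

13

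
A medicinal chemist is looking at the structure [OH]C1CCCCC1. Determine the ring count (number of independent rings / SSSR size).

1

In SMILES, each pair of matching ring-closure digits denotes one ring-closing bond; the number of such bonds equals the number of independent rings.
Ring-closure bonds here: 1.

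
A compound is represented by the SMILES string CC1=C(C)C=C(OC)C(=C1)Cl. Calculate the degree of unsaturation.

Molecular formula: C9H11ClO.
DoU = (2C + 2 + N − H − X) / 2, where X is the halogen count and O/S are ignored.
    = (2·9 + 2 + 0 − 11 − 1) / 2 = 8 / 2 = 4.

4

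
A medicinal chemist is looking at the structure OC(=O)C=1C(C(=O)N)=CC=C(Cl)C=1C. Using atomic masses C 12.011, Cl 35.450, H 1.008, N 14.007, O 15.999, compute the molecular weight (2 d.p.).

213.62 g/mol

First, the molecular formula is C9H8ClNO3 (counting implicit H from valence).
  C: 9 × 12.011 = 108.099
  Cl: 1 × 35.450 = 35.450
  H: 8 × 1.008 = 8.064
  N: 1 × 14.007 = 14.007
  O: 3 × 15.999 = 47.997
Sum: 9×12.011 + 1×35.450 + 8×1.008 + 1×14.007 + 3×15.999 = 213.617 → 213.62 g/mol.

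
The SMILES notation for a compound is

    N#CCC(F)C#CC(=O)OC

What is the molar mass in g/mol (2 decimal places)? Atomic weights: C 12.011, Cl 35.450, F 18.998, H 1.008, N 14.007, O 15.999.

155.13 g/mol

First, the molecular formula is C7H6FNO2 (counting implicit H from valence).
  C: 7 × 12.011 = 84.077
  F: 1 × 18.998 = 18.998
  H: 6 × 1.008 = 6.048
  N: 1 × 14.007 = 14.007
  O: 2 × 15.999 = 31.998
Sum: 7×12.011 + 1×18.998 + 6×1.008 + 1×14.007 + 2×15.999 = 155.128 → 155.13 g/mol.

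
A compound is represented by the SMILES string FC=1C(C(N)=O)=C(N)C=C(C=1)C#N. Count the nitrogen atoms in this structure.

3

Scan the SMILES for N atoms (remember two-letter symbols like Cl and Br are single atoms).
Nitrogen count: 3.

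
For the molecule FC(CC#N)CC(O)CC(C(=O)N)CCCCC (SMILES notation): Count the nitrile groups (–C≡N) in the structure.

1

The nitrile motif appears at heavy-atom position 4 in the SMILES.
Other groups present: 1 amide, 1 hydroxyl.
Nitrile count: 1.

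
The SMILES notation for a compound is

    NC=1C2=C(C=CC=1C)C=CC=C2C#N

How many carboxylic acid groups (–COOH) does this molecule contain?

0

Scan the SMILES for the carboxylic acid motif — none present.
Groups that are present: 1 nitrile, 1 primary amine.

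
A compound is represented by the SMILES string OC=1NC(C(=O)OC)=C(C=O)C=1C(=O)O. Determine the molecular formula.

Walk through each heavy atom and fill implicit hydrogens from standard valence (C 4, N 3, O 2, S 2, halogen 1):
  atom 1: O, bond orders sum to 1 (valence 2) → 1 H
  atom 2: C, bond orders sum to 4 (valence 4) → 0 H
  atom 3: N, bond orders sum to 2 (valence 3) → 1 H
  atom 4: C, bond orders sum to 4 (valence 4) → 0 H
  atom 5: C, bond orders sum to 4 (valence 4) → 0 H
  atom 6: O, bond orders sum to 2 (valence 2) → 0 H
  atom 7: O, bond orders sum to 2 (valence 2) → 0 H
  atom 8: C, bond orders sum to 1 (valence 4) → 3 H
  atom 9: C, bond orders sum to 4 (valence 4) → 0 H
  atom 10: C, bond orders sum to 3 (valence 4) → 1 H
  atom 11: O, bond orders sum to 2 (valence 2) → 0 H
  atom 12: C, bond orders sum to 4 (valence 4) → 0 H
  atom 13: C, bond orders sum to 4 (valence 4) → 0 H
  atom 14: O, bond orders sum to 2 (valence 2) → 0 H
  atom 15: O, bond orders sum to 1 (valence 2) → 1 H
Totals → C:8, H:7, N:1, O:6.
In Hill order: C8H7NO6.

C8H7NO6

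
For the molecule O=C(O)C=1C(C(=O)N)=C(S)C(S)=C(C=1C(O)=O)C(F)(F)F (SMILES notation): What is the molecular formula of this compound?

Walk through each heavy atom and fill implicit hydrogens from standard valence (C 4, N 3, O 2, S 2, halogen 1):
  atom 1: O, bond orders sum to 2 (valence 2) → 0 H
  atom 2: C, bond orders sum to 4 (valence 4) → 0 H
  atom 3: O, bond orders sum to 1 (valence 2) → 1 H
  atom 4: C, bond orders sum to 4 (valence 4) → 0 H
  atom 5: C, bond orders sum to 4 (valence 4) → 0 H
  atom 6: C, bond orders sum to 4 (valence 4) → 0 H
  atom 7: O, bond orders sum to 2 (valence 2) → 0 H
  atom 8: N, bond orders sum to 1 (valence 3) → 2 H
  atom 9: C, bond orders sum to 4 (valence 4) → 0 H
  atom 10: S, bond orders sum to 1 (valence 2) → 1 H
  atom 11: C, bond orders sum to 4 (valence 4) → 0 H
  atom 12: S, bond orders sum to 1 (valence 2) → 1 H
  atom 13: C, bond orders sum to 4 (valence 4) → 0 H
  atom 14: C, bond orders sum to 4 (valence 4) → 0 H
  atom 15: C, bond orders sum to 4 (valence 4) → 0 H
  atom 16: O, bond orders sum to 1 (valence 2) → 1 H
  atom 17: O, bond orders sum to 2 (valence 2) → 0 H
  atom 18: C, bond orders sum to 4 (valence 4) → 0 H
  atom 19: F (halogen, monovalent) → 0 H
  atom 20: F (halogen, monovalent) → 0 H
  atom 21: F (halogen, monovalent) → 0 H
Totals → C:10, H:6, F:3, N:1, O:5, S:2.

C10H6F3NO5S2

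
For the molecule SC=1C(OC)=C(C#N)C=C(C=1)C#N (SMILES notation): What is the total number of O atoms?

1

Scan the SMILES for O atoms (remember two-letter symbols like Cl and Br are single atoms).
Oxygen count: 1.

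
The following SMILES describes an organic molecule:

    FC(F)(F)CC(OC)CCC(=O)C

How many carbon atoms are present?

8

Count every carbon token in the SMILES (each C, including those in ring-closure positions and inside branches).
Carbon count: 8.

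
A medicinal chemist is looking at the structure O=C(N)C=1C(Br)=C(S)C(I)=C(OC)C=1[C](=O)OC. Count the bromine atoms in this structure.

1

Scan the SMILES for Br atoms (remember two-letter symbols like Cl and Br are single atoms).
Bromine count: 1.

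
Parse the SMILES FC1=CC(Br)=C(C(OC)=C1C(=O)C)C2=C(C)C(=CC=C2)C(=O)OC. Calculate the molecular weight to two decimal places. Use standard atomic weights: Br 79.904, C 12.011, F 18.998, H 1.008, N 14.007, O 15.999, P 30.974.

First, the molecular formula is C18H16BrFO4 (counting implicit H from valence).
  Br: 1 × 79.904 = 79.904
  C: 18 × 12.011 = 216.198
  F: 1 × 18.998 = 18.998
  H: 16 × 1.008 = 16.128
  O: 4 × 15.999 = 63.996
Sum: 1×79.904 + 18×12.011 + 1×18.998 + 16×1.008 + 4×15.999 = 395.224 → 395.22 g/mol.

395.22 g/mol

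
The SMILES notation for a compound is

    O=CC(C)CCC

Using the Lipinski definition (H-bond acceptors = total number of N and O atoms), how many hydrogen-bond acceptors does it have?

N atoms: 0; O atoms: 1.
Lipinski HBA = 0 + 1 = 1.

1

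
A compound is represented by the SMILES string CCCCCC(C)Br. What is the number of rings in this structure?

In SMILES, each pair of matching ring-closure digits denotes one ring-closing bond; the number of such bonds equals the number of independent rings.
Ring-closure bonds here: 0.

0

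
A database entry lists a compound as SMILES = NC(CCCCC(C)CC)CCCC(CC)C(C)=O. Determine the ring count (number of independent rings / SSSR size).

0

In SMILES, each pair of matching ring-closure digits denotes one ring-closing bond; the number of such bonds equals the number of independent rings.
Ring-closure bonds here: 0.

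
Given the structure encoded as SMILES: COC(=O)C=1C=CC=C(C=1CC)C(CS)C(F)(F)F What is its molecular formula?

C13H15F3O2S

Walk through each heavy atom and fill implicit hydrogens from standard valence (C 4, N 3, O 2, S 2, halogen 1):
  atom 1: C, bond orders sum to 1 (valence 4) → 3 H
  atom 2: O, bond orders sum to 2 (valence 2) → 0 H
  atom 3: C, bond orders sum to 4 (valence 4) → 0 H
  atom 4: O, bond orders sum to 2 (valence 2) → 0 H
  atom 5: C, bond orders sum to 4 (valence 4) → 0 H
  atom 6: C, bond orders sum to 3 (valence 4) → 1 H
  atom 7: C, bond orders sum to 3 (valence 4) → 1 H
  atom 8: C, bond orders sum to 3 (valence 4) → 1 H
  atom 9: C, bond orders sum to 4 (valence 4) → 0 H
  atom 10: C, bond orders sum to 4 (valence 4) → 0 H
  atom 11: C, bond orders sum to 2 (valence 4) → 2 H
  atom 12: C, bond orders sum to 1 (valence 4) → 3 H
  atom 13: C, bond orders sum to 3 (valence 4) → 1 H
  atom 14: C, bond orders sum to 2 (valence 4) → 2 H
  atom 15: S, bond orders sum to 1 (valence 2) → 1 H
  atom 16: C, bond orders sum to 4 (valence 4) → 0 H
  atom 17: F (halogen, monovalent) → 0 H
  atom 18: F (halogen, monovalent) → 0 H
  atom 19: F (halogen, monovalent) → 0 H
Totals → C:13, H:15, F:3, O:2, S:1.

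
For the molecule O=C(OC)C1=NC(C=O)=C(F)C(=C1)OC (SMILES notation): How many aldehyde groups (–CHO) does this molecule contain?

1

The aldehyde motif appears at heavy-atom position 8 in the SMILES.
Other groups present: 1 ester, 1 ether.
Aldehyde count: 1.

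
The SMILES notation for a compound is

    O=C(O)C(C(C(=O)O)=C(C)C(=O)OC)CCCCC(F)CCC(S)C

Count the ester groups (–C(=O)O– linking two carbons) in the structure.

1

The ester motif appears at heavy-atom position 11 in the SMILES.
Other groups present: 1 alkene, 2 carboxylic acid, 1 thiol.
Ester count: 1.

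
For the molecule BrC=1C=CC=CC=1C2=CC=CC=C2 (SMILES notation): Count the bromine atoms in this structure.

1

Scan the SMILES for Br atoms (remember two-letter symbols like Cl and Br are single atoms).
Bromine count: 1.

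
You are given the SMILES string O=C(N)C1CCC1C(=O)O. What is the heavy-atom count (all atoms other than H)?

10

Every atom symbol written in the SMILES (organic subset) is one heavy atom; implicit H are not written.
Heavy atoms by element → C:6, N:1, O:3.
Total: 10.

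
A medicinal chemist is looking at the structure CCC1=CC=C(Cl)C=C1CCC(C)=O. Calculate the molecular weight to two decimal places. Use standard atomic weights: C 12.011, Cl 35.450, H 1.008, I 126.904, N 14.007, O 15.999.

First, the molecular formula is C12H15ClO (counting implicit H from valence).
  C: 12 × 12.011 = 144.132
  Cl: 1 × 35.450 = 35.450
  H: 15 × 1.008 = 15.120
  O: 1 × 15.999 = 15.999
Sum: 12×12.011 + 1×35.450 + 15×1.008 + 1×15.999 = 210.701 → 210.70 g/mol.

210.70 g/mol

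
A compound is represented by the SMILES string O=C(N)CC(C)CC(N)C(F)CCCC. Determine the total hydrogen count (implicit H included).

Walk through each heavy atom and fill implicit hydrogens from standard valence (C 4, N 3, O 2, S 2, halogen 1):
  atom 1: O, bond orders sum to 2 (valence 2) → 0 H
  atom 2: C, bond orders sum to 4 (valence 4) → 0 H
  atom 3: N, bond orders sum to 1 (valence 3) → 2 H
  atom 4: C, bond orders sum to 2 (valence 4) → 2 H
  atom 5: C, bond orders sum to 3 (valence 4) → 1 H
  atom 6: C, bond orders sum to 1 (valence 4) → 3 H
  atom 7: C, bond orders sum to 2 (valence 4) → 2 H
  atom 8: C, bond orders sum to 3 (valence 4) → 1 H
  atom 9: N, bond orders sum to 1 (valence 3) → 2 H
  atom 10: C, bond orders sum to 3 (valence 4) → 1 H
  atom 11: F (halogen, monovalent) → 0 H
  atom 12: C, bond orders sum to 2 (valence 4) → 2 H
  atom 13: C, bond orders sum to 2 (valence 4) → 2 H
  atom 14: C, bond orders sum to 2 (valence 4) → 2 H
  atom 15: C, bond orders sum to 1 (valence 4) → 3 H
Total hydrogens: 23.

23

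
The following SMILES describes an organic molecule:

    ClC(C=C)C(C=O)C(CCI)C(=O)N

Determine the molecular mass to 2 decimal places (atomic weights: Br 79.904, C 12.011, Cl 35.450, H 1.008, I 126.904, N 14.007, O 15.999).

329.56 g/mol

First, the molecular formula is C9H13ClINO2 (counting implicit H from valence).
  C: 9 × 12.011 = 108.099
  Cl: 1 × 35.450 = 35.450
  H: 13 × 1.008 = 13.104
  I: 1 × 126.904 = 126.904
  N: 1 × 14.007 = 14.007
  O: 2 × 15.999 = 31.998
Sum: 9×12.011 + 1×35.450 + 13×1.008 + 1×126.904 + 1×14.007 + 2×15.999 = 329.562 → 329.56 g/mol.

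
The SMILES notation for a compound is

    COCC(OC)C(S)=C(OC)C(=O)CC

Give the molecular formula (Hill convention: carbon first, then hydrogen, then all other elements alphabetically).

Walk through each heavy atom and fill implicit hydrogens from standard valence (C 4, N 3, O 2, S 2, halogen 1):
  atom 1: C, bond orders sum to 1 (valence 4) → 3 H
  atom 2: O, bond orders sum to 2 (valence 2) → 0 H
  atom 3: C, bond orders sum to 2 (valence 4) → 2 H
  atom 4: C, bond orders sum to 3 (valence 4) → 1 H
  atom 5: O, bond orders sum to 2 (valence 2) → 0 H
  atom 6: C, bond orders sum to 1 (valence 4) → 3 H
  atom 7: C, bond orders sum to 4 (valence 4) → 0 H
  atom 8: S, bond orders sum to 1 (valence 2) → 1 H
  atom 9: C, bond orders sum to 4 (valence 4) → 0 H
  atom 10: O, bond orders sum to 2 (valence 2) → 0 H
  atom 11: C, bond orders sum to 1 (valence 4) → 3 H
  atom 12: C, bond orders sum to 4 (valence 4) → 0 H
  atom 13: O, bond orders sum to 2 (valence 2) → 0 H
  atom 14: C, bond orders sum to 2 (valence 4) → 2 H
  atom 15: C, bond orders sum to 1 (valence 4) → 3 H
Totals → C:10, H:18, O:4, S:1.
In Hill order: C10H18O4S.

C10H18O4S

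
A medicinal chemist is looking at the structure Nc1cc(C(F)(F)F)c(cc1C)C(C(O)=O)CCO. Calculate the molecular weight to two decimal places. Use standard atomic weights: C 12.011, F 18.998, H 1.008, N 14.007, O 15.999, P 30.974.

First, the molecular formula is C12H14F3NO3 (counting implicit H from valence).
  C: 12 × 12.011 = 144.132
  F: 3 × 18.998 = 56.994
  H: 14 × 1.008 = 14.112
  N: 1 × 14.007 = 14.007
  O: 3 × 15.999 = 47.997
Sum: 12×12.011 + 3×18.998 + 14×1.008 + 1×14.007 + 3×15.999 = 277.242 → 277.24 g/mol.

277.24 g/mol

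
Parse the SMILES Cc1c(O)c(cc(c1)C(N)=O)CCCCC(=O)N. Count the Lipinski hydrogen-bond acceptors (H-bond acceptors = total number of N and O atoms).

N atoms: 2; O atoms: 3.
Lipinski HBA = 2 + 3 = 5.

5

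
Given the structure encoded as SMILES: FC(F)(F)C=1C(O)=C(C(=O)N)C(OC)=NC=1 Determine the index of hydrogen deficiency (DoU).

Degree of unsaturation = (number of rings) + (number of π bonds).
Ring closures in the SMILES: 1.
π bonds: 4 double bonds (each 1 DoU) → 4 DoU from unsaturation.
Total DoU = 1 + 4 = 5.

5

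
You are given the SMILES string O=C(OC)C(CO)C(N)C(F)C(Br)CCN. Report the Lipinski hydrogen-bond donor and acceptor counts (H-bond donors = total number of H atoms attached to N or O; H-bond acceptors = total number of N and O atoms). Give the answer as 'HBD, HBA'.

Donors: find every N or O and count the H atoms it carries.
  atom 1 (O): bond orders sum to 2 → 0 H
  atom 3 (O): bond orders sum to 2 → 0 H
  atom 7 (O): bond orders sum to 1 → 1 H
  atom 9 (N): bond orders sum to 1 → 2 H
  atom 16 (N): bond orders sum to 1 → 2 H
Lipinski HBD = 5.
Acceptors: N atoms = 2, O atoms = 3 → HBA = 5.

5, 5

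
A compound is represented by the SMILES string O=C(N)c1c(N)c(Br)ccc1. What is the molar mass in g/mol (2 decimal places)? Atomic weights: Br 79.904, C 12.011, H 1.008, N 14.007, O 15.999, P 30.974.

215.05 g/mol

First, the molecular formula is C7H7BrN2O (counting implicit H from valence).
  Br: 1 × 79.904 = 79.904
  C: 7 × 12.011 = 84.077
  H: 7 × 1.008 = 7.056
  N: 2 × 14.007 = 28.014
  O: 1 × 15.999 = 15.999
Sum: 1×79.904 + 7×12.011 + 7×1.008 + 2×14.007 + 1×15.999 = 215.050 → 215.05 g/mol.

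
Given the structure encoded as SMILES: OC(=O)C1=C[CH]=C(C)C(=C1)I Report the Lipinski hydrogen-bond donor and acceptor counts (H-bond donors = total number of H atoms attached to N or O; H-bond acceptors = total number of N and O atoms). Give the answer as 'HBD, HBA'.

1, 2

Donors: find every N or O and count the H atoms it carries.
  atom 1 (O): bond orders sum to 1 → 1 H
  atom 3 (O): bond orders sum to 2 → 0 H
Lipinski HBD = 1.
Acceptors: N atoms = 0, O atoms = 2 → HBA = 2.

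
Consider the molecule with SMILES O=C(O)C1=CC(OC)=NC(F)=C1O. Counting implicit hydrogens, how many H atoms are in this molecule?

6

Walk through each heavy atom and fill implicit hydrogens from standard valence (C 4, N 3, O 2, S 2, halogen 1):
  atom 1: O, bond orders sum to 2 (valence 2) → 0 H
  atom 2: C, bond orders sum to 4 (valence 4) → 0 H
  atom 3: O, bond orders sum to 1 (valence 2) → 1 H
  atom 4: C, bond orders sum to 4 (valence 4) → 0 H
  atom 5: C, bond orders sum to 3 (valence 4) → 1 H
  atom 6: C, bond orders sum to 4 (valence 4) → 0 H
  atom 7: O, bond orders sum to 2 (valence 2) → 0 H
  atom 8: C, bond orders sum to 1 (valence 4) → 3 H
  atom 9: N, bond orders sum to 3 (valence 3) → 0 H
  atom 10: C, bond orders sum to 4 (valence 4) → 0 H
  atom 11: F (halogen, monovalent) → 0 H
  atom 12: C, bond orders sum to 4 (valence 4) → 0 H
  atom 13: O, bond orders sum to 1 (valence 2) → 1 H
Total hydrogens: 6.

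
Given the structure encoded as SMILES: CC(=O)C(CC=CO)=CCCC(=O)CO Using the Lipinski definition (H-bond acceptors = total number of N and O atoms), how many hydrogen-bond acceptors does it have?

N atoms: 0; O atoms: 4.
Lipinski HBA = 0 + 4 = 4.

4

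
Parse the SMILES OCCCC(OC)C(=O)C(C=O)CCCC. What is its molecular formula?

Walk through each heavy atom and fill implicit hydrogens from standard valence (C 4, N 3, O 2, S 2, halogen 1):
  atom 1: O, bond orders sum to 1 (valence 2) → 1 H
  atom 2: C, bond orders sum to 2 (valence 4) → 2 H
  atom 3: C, bond orders sum to 2 (valence 4) → 2 H
  atom 4: C, bond orders sum to 2 (valence 4) → 2 H
  atom 5: C, bond orders sum to 3 (valence 4) → 1 H
  atom 6: O, bond orders sum to 2 (valence 2) → 0 H
  atom 7: C, bond orders sum to 1 (valence 4) → 3 H
  atom 8: C, bond orders sum to 4 (valence 4) → 0 H
  atom 9: O, bond orders sum to 2 (valence 2) → 0 H
  atom 10: C, bond orders sum to 3 (valence 4) → 1 H
  atom 11: C, bond orders sum to 3 (valence 4) → 1 H
  atom 12: O, bond orders sum to 2 (valence 2) → 0 H
  atom 13: C, bond orders sum to 2 (valence 4) → 2 H
  atom 14: C, bond orders sum to 2 (valence 4) → 2 H
  atom 15: C, bond orders sum to 2 (valence 4) → 2 H
  atom 16: C, bond orders sum to 1 (valence 4) → 3 H
Totals → C:12, H:22, O:4.
In Hill order: C12H22O4.

C12H22O4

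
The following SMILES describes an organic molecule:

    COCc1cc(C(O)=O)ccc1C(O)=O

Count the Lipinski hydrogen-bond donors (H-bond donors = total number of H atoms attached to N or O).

Donors: find every N or O and count the H atoms it carries.
  atom 2 (O): bond orders sum to 2 → 0 H
  atom 8 (O): bond orders sum to 1 → 1 H
  atom 9 (O): bond orders sum to 2 → 0 H
  atom 14 (O): bond orders sum to 1 → 1 H
  atom 15 (O): bond orders sum to 2 → 0 H
Lipinski HBD = 2.

2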